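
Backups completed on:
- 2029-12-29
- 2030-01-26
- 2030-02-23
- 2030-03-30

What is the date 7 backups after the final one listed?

2030-10-26

These are Saturdays with 28, 28, 35-day gaps.
Each is the final Saturday of its month — 2029-12-29 is past the 28th, so '4th Saturday' doesn't fit.
Last Saturday of April 2030: 2030-04-27.
Last Saturday of May 2030: 2030-05-25.
Last Saturday of June 2030: 2030-06-29.
July 2030 ends with Saturday 2030-07-27.
August 2030 ends with Saturday 2030-08-31.
Last Saturday of September 2030: 2030-09-28.
Last Saturday of October 2030: 2030-10-26.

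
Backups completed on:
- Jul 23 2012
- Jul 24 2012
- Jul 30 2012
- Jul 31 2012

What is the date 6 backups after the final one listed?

Aug 21 2012

Gaps: 1, 6, 1 days — not constant, but cyclic with period 2.
The events fall on every Monday and Tuesday.
The following Monday is Aug 6 2012.
The following Tuesday is Aug 7 2012.
Next Monday: Aug 13 2012.
Next Tuesday: Aug 14 2012.
The following Monday is Aug 20 2012.
Next Tuesday: Aug 21 2012.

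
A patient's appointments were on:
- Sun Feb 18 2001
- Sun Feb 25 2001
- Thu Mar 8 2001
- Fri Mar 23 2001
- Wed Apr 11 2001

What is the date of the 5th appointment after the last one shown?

Intervals are 7, 11, 15, 19 days — an arithmetic progression with common difference 4.
Next gap: 23 days. Wed Apr 11 2001 + 23 days = Fri May 4 2001.
Next gap: 27 days. Fri May 4 2001 + 27 days = Thu May 31 2001.
Next gap: 31 days. Thu May 31 2001 + 31 days = Sun Jul 1 2001.
Next gap: 35 days. Sun Jul 1 2001 + 35 days = Sun Aug 5 2001.
Next gap: 39 days. Sun Aug 5 2001 + 39 days = Thu Sep 13 2001.

Thu Sep 13 2001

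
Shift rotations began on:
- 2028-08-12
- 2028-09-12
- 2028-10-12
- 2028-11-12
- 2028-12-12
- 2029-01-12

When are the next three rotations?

Each date is the 12th; the gaps (31, 30, 31, 30, 31) track the month lengths.
The rule is the 12th of each month.
Next: February 2029 → 2029-02-12.
March 2029: 2029-03-12.
April 2029: 2029-04-12.

2029-02-12, 2029-03-12, 2029-04-12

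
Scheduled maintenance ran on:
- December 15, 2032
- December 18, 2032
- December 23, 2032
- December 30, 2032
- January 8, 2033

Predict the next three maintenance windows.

Intervals are 3, 5, 7, 9 days — an arithmetic progression with common difference 2.
Next gap: 11 days. January 8, 2033 + 11 days = January 19, 2033.
Next gap: 13 days. January 19, 2033 + 13 days = February 1, 2033.
Next gap: 15 days. February 1, 2033 + 15 days = February 16, 2033.

January 19, 2033; February 1, 2033; February 16, 2033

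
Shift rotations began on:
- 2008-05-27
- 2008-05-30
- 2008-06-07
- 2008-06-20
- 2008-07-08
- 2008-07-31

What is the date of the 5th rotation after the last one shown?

Gaps: 3, 8, 13, 18, 23 days — each gap is 5 larger than the previous one.
Next gap: 28 days. 2008-07-31 + 28 days = 2008-08-28.
Next gap: 33 days. 2008-08-28 + 33 days = 2008-09-30.
Next gap: 38 days. 2008-09-30 + 38 days = 2008-11-07.
Next gap: 43 days. 2008-11-07 + 43 days = 2008-12-20.
Next gap: 48 days. 2008-12-20 + 48 days = 2009-02-06.

2009-02-06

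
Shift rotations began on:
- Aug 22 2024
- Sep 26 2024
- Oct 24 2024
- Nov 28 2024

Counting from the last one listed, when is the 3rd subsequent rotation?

Gaps: 35, 28, 35 days — a mix of 28 and 35. Every date is a Thursday.
Each is the 4th Thursday of its month.
December 2024 — 4th Thursday is Dec 26 2024.
4th Thursday of January 2025: Jan 23 2025.
4th Thursday of February 2025: Feb 27 2025.

Feb 27 2025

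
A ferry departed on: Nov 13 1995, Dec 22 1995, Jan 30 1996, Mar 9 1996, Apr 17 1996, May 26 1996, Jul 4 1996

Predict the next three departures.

Aug 12 1996, Sep 20 1996, Oct 29 1996

Every event comes 39 days after the last (39, 39, 39, 39, 39, 39).
Jul 4 1996 + 39 days = Aug 12 1996.
Aug 12 1996 + 39 days = Sep 20 1996.
Sep 20 1996 + 39 days = Oct 29 1996.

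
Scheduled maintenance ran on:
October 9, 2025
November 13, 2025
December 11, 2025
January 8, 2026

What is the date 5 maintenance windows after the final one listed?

These are Thursdays at 28- or 35-day spacing (35, 28, 28).
The pattern: 2nd Thursday of the month.
February 2026 — 2nd Thursday is February 12, 2026.
March 2026 — 2nd Thursday is March 12, 2026.
2nd Thursday of April 2026: April 9, 2026.
2nd Thursday of May 2026: May 14, 2026.
2nd Thursday of June 2026: June 11, 2026.

June 11, 2026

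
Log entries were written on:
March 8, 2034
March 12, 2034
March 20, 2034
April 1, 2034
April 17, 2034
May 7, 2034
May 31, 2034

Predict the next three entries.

June 28, 2034; July 30, 2034; September 4, 2034

Intervals are 4, 8, 12, 16, 20, 24 days — an arithmetic progression with common difference 4.
Next gap: 28 days. May 31, 2034 + 28 days = June 28, 2034.
Next gap: 32 days. June 28, 2034 + 32 days = July 30, 2034.
Next gap: 36 days. July 30, 2034 + 36 days = September 4, 2034.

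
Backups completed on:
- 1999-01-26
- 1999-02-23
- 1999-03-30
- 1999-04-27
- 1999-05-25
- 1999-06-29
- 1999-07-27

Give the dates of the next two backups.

1999-08-31, 1999-09-28

All Tuesdays; the gaps (28, 35, 28, 28, 35, 28) vary with month length.
This is the last Tuesday of each month.
August 1999 ends with Tuesday 1999-08-31.
September 1999 ends with Tuesday 1999-09-28.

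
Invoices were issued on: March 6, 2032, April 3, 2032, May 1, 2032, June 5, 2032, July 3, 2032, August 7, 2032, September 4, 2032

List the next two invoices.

October 2, 2032; November 6, 2032

All dates are Saturdays, 28, 28, 35, 28, 35, 28 days apart.
Specifically, the 1st Saturday of each month.
1st Saturday of October 2032: October 2, 2032.
November 2032 — 1st Saturday is November 6, 2032.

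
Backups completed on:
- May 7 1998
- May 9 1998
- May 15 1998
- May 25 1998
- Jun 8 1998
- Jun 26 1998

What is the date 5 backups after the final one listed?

Intervals are 2, 6, 10, 14, 18 days — an arithmetic progression with common difference 4.
Next gap: 22 days. Jun 26 1998 + 22 days = Jul 18 1998.
Next gap: 26 days. Jul 18 1998 + 26 days = Aug 13 1998.
Next gap: 30 days. Aug 13 1998 + 30 days = Sep 12 1998.
Next gap: 34 days. Sep 12 1998 + 34 days = Oct 16 1998.
Next gap: 38 days. Oct 16 1998 + 38 days = Nov 23 1998.

Nov 23 1998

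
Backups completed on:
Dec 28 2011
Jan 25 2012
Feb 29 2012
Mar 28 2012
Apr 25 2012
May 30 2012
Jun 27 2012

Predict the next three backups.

Jul 25 2012, Aug 29 2012, Sep 26 2012

All Wednesdays; the gaps (28, 35, 28, 28, 35, 28) vary with month length.
This is the last Wednesday of each month.
Last Wednesday of July 2012: Jul 25 2012.
August 2012 ends with Wednesday Aug 29 2012.
Last Wednesday of September 2012: Sep 26 2012.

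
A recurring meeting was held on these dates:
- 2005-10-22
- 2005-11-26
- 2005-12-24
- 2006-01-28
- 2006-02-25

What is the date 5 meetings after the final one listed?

2006-07-22

Gaps: 35, 28, 35, 28 days — a mix of 28 and 35. Every date is a Saturday.
Each is the 4th Saturday of its month.
4th Saturday of March 2006: 2006-03-25.
4th Saturday of April 2006: 2006-04-22.
4th Saturday of May 2006: 2006-05-27.
June 2006 — 4th Saturday is 2006-06-24.
July 2006 — 4th Saturday is 2006-07-22.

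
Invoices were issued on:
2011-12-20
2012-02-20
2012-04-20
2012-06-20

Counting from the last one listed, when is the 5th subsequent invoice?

2013-04-20

Each date is the 20th; the gaps (62, 60, 61) track the month lengths.
The rule is the 20th of every 2 months.
August 2012: 2012-08-20.
Next: October 2012 → 2012-10-20.
Next: December 2012 → 2012-12-20.
Next: February 2013 → 2013-02-20.
April 2013: 2013-04-20.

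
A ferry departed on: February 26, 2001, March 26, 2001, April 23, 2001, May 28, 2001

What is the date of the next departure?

June 25, 2001

All dates are Mondays, 28, 28, 35 days apart.
Specifically, the 4th Monday of each month.
June 2001 — 4th Monday is June 25, 2001.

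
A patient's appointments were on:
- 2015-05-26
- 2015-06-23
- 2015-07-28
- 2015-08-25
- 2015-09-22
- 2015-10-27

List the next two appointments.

2015-11-24, 2015-12-22

Gaps: 28, 35, 28, 28, 35 days — a mix of 28 and 35. Every date is a Tuesday.
Each is the 4th Tuesday of its month.
4th Tuesday of November 2015: 2015-11-24.
December 2015 — 4th Tuesday is 2015-12-22.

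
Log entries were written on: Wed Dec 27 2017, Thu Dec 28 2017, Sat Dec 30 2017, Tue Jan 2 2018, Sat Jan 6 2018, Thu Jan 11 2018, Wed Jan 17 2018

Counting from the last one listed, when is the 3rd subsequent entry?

Sat Feb 10 2018

Intervals are 1, 2, 3, 4, 5, 6 days — an arithmetic progression with common difference 1.
Next gap: 7 days. Wed Jan 17 2018 + 7 days = Wed Jan 24 2018.
Next gap: 8 days. Wed Jan 24 2018 + 8 days = Thu Feb 1 2018.
Next gap: 9 days. Thu Feb 1 2018 + 9 days = Sat Feb 10 2018.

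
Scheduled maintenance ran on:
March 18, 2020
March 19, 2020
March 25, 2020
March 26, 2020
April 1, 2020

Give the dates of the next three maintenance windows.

Gaps: 1, 6, 1, 6 days — not constant, but cyclic with period 2.
The events fall on every Wednesday and Thursday.
Next Thursday: April 2, 2020.
Next Wednesday: April 8, 2020.
The following Thursday is April 9, 2020.

April 2, 2020; April 8, 2020; April 9, 2020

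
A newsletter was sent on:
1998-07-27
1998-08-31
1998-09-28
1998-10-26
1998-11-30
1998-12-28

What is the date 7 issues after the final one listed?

Every date is a Monday; gaps 35, 28, 28, 35, 28 days.
Each is the last Monday of its month (at least one falls on the 29th or later, ruling out '4th Monday').
January 1999 ends with Monday 1999-01-25.
Last Monday of February 1999: 1999-02-22.
March 1999 ends with Monday 1999-03-29.
April 1999 ends with Monday 1999-04-26.
Last Monday of May 1999: 1999-05-31.
June 1999 ends with Monday 1999-06-28.
Last Monday of July 1999: 1999-07-26.

1999-07-26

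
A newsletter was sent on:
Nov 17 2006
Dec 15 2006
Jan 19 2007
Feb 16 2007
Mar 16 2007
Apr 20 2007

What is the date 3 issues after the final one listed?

Jul 20 2007

Gaps: 28, 35, 28, 28, 35 days — a mix of 28 and 35. Every date is a Friday.
Each is the 3rd Friday of its month.
May 2007 — 3rd Friday is May 18 2007.
June 2007 — 3rd Friday is Jun 15 2007.
July 2007 — 3rd Friday is Jul 20 2007.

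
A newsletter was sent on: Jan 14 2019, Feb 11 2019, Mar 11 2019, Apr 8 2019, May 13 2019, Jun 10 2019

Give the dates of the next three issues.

These are Mondays at 28- or 35-day spacing (28, 28, 28, 35, 28).
The pattern: 2nd Monday of the month.
2nd Monday of July 2019: Jul 8 2019.
2nd Monday of August 2019: Aug 12 2019.
2nd Monday of September 2019: Sep 9 2019.

Jul 8 2019, Aug 12 2019, Sep 9 2019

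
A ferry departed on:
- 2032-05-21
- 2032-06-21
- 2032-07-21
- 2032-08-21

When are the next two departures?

2032-09-21, 2032-10-21

Gaps: 31, 30, 31 days — not constant. Every event is on the 21st of the month.
Pattern: the 21st of each month.
Next: September 2032 → 2032-09-21.
October 2032: 2032-10-21.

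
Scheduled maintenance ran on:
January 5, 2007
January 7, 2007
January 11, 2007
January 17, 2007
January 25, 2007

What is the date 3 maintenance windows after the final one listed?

March 2, 2007

The spacing grows by 2 each time: 2, 4, 6, 8 days.
Next gap: 10 days. January 25, 2007 + 10 days = February 4, 2007.
Next gap: 12 days. February 4, 2007 + 12 days = February 16, 2007.
Next gap: 14 days. February 16, 2007 + 14 days = March 2, 2007.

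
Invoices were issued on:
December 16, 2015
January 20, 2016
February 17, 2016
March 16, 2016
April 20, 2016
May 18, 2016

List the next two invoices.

Gaps: 35, 28, 28, 35, 28 days — a mix of 28 and 35. Every date is a Wednesday.
Each is the 3rd Wednesday of its month.
3rd Wednesday of June 2016: June 15, 2016.
3rd Wednesday of July 2016: July 20, 2016.

June 15, 2016; July 20, 2016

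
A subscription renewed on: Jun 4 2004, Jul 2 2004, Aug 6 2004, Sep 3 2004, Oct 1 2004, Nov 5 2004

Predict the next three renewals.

Dec 3 2004, Jan 7 2005, Feb 4 2005

Gaps: 28, 35, 28, 28, 35 days — a mix of 28 and 35. Every date is a Friday.
Each is the 1st Friday of its month.
December 2004 — 1st Friday is Dec 3 2004.
1st Friday of January 2005: Jan 7 2005.
February 2005 — 1st Friday is Feb 4 2005.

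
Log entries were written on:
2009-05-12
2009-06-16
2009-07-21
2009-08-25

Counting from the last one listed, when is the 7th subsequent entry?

Every event comes 35 days after the last (35, 35, 35).
2009-08-25 + 35 days = 2009-09-29.
2009-09-29 + 35 days = 2009-11-03.
2009-11-03 + 35 days = 2009-12-08.
2009-12-08 + 35 days = 2010-01-12.
2010-01-12 + 35 days = 2010-02-16.
2010-02-16 + 35 days = 2010-03-23.
2010-03-23 + 35 days = 2010-04-27.

2010-04-27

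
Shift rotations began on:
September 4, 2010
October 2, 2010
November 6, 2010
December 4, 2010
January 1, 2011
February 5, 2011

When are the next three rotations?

March 5, 2011; April 2, 2011; May 7, 2011

These are Saturdays at 28- or 35-day spacing (28, 35, 28, 28, 35).
The pattern: 1st Saturday of the month.
March 2011 — 1st Saturday is March 5, 2011.
1st Saturday of April 2011: April 2, 2011.
May 2011 — 1st Saturday is May 7, 2011.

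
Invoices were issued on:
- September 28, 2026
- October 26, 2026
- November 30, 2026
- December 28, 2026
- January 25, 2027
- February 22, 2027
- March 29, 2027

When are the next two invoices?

Every date is a Monday; gaps 28, 35, 28, 28, 28, 35 days.
Each is the last Monday of its month (at least one falls on the 29th or later, ruling out '4th Monday').
Last Monday of April 2027: April 26, 2027.
Last Monday of May 2027: May 31, 2027.

April 26, 2027; May 31, 2027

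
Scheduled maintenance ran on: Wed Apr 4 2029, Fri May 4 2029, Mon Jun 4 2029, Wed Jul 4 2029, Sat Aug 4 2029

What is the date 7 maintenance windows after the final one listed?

The day-of-month is always 4 (30, 31, 30, 31 days between events).
So this recurs on the 4th of each month.
September 2029: Tue Sep 4 2029.
October 2029: Thu Oct 4 2029.
November 2029: Sun Nov 4 2029.
December 2029: Tue Dec 4 2029.
Next: January 2030 → Fri Jan 4 2030.
Next: February 2030 → Mon Feb 4 2030.
Next: March 2030 → Mon Mar 4 2030.

Mon Mar 4 2030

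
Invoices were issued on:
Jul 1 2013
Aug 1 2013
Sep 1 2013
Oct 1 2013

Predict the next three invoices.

Nov 1 2013, Dec 1 2013, Jan 1 2014

The day-of-month is always 1 (31, 31, 30 days between events).
So this recurs on the 1st of each month.
Next: November 2013 → Nov 1 2013.
December 2013: Dec 1 2013.
January 2014: Jan 1 2014.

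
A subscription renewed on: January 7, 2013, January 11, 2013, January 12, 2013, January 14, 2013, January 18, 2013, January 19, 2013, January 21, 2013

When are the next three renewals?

January 25, 2013; January 26, 2013; January 28, 2013

Gaps: 4, 1, 2, 4, 1, 2 days — not constant, but cyclic with period 3.
The events fall on every Monday, Friday and Saturday.
The following Friday is January 25, 2013.
The following Saturday is January 26, 2013.
The following Monday is January 28, 2013.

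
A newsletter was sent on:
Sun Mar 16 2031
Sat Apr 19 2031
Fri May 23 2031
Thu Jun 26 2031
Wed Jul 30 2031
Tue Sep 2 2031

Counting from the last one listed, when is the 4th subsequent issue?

Fri Jan 16 2032

Every event comes 34 days after the last (34, 34, 34, 34, 34).
Tue Sep 2 2031 + 34 days = Mon Oct 6 2031.
Mon Oct 6 2031 + 34 days = Sun Nov 9 2031.
Sun Nov 9 2031 + 34 days = Sat Dec 13 2031.
Sat Dec 13 2031 + 34 days = Fri Jan 16 2032.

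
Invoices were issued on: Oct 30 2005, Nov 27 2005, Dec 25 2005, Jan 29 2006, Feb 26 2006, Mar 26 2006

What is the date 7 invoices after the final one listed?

These are Sundays with 28, 28, 35, 28, 28-day gaps.
Each is the final Sunday of its month — Oct 30 2005 is past the 28th, so '4th Sunday' doesn't fit.
Last Sunday of April 2006: Apr 30 2006.
May 2006 ends with Sunday May 28 2006.
June 2006 ends with Sunday Jun 25 2006.
Last Sunday of July 2006: Jul 30 2006.
Last Sunday of August 2006: Aug 27 2006.
Last Sunday of September 2006: Sep 24 2006.
Last Sunday of October 2006: Oct 29 2006.

Oct 29 2006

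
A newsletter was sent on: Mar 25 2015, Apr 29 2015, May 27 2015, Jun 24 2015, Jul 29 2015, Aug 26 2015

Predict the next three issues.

Every date is a Wednesday; gaps 35, 28, 28, 35, 28 days.
Each is the last Wednesday of its month (at least one falls on the 29th or later, ruling out '4th Wednesday').
September 2015 ends with Wednesday Sep 30 2015.
October 2015 ends with Wednesday Oct 28 2015.
November 2015 ends with Wednesday Nov 25 2015.

Sep 30 2015, Oct 28 2015, Nov 25 2015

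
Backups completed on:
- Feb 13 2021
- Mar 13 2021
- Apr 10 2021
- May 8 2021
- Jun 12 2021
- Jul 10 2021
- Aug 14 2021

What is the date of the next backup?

All dates are Saturdays, 28, 28, 28, 35, 28, 35 days apart.
Specifically, the 2nd Saturday of each month.
September 2021 — 2nd Saturday is Sep 11 2021.

Sep 11 2021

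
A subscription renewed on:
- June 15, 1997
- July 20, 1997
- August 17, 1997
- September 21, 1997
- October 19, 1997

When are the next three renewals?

November 16, 1997; December 21, 1997; January 18, 1998

All dates are Sundays, 35, 28, 35, 28 days apart.
Specifically, the 3rd Sunday of each month.
3rd Sunday of November 1997: November 16, 1997.
December 1997 — 3rd Sunday is December 21, 1997.
January 1998 — 3rd Sunday is January 18, 1998.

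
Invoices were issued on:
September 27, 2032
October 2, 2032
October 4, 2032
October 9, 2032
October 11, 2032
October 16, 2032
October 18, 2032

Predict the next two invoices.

October 23, 2032; October 25, 2032

Gaps: 5, 2, 5, 2, 5, 2 days — not constant, but cyclic with period 2.
The events fall on every Monday and Saturday.
The following Saturday is October 23, 2032.
The following Monday is October 25, 2032.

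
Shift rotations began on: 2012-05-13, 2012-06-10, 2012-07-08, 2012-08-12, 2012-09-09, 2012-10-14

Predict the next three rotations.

2012-11-11, 2012-12-09, 2013-01-13

These are Sundays at 28- or 35-day spacing (28, 28, 35, 28, 35).
The pattern: 2nd Sunday of the month.
November 2012 — 2nd Sunday is 2012-11-11.
2nd Sunday of December 2012: 2012-12-09.
2nd Sunday of January 2013: 2013-01-13.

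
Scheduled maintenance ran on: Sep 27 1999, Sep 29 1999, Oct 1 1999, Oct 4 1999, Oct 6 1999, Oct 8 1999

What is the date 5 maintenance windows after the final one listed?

Gaps: 2, 2, 3, 2, 2 days — not constant, but cyclic with period 3.
The events fall on every Monday, Wednesday and Friday.
Next Monday: Oct 11 1999.
Next Wednesday: Oct 13 1999.
Next Friday: Oct 15 1999.
The following Monday is Oct 18 1999.
The following Wednesday is Oct 20 1999.

Oct 20 1999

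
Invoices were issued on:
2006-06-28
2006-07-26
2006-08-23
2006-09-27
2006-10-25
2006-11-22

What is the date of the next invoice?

2006-12-27

These are Wednesdays at 28- or 35-day spacing (28, 28, 35, 28, 28).
The pattern: 4th Wednesday of the month.
December 2006 — 4th Wednesday is 2006-12-27.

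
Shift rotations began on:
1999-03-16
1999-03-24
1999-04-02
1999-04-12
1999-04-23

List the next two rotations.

1999-05-05, 1999-05-18

The spacing grows by 1 each time: 8, 9, 10, 11 days.
Next gap: 12 days. 1999-04-23 + 12 days = 1999-05-05.
Next gap: 13 days. 1999-05-05 + 13 days = 1999-05-18.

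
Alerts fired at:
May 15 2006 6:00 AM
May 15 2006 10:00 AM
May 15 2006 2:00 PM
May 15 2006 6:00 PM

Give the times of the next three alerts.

Spacing: 4, 4, 4 h — constant 4 h.
May 15 2006 6:00 PM + 4 h = May 15 2006 10:00 PM.
May 15 2006 10:00 PM + 4 h = May 16 2006 2:00 AM.
May 16 2006 2:00 AM + 4 h = May 16 2006 6:00 AM.

May 15 2006 10:00 PM, May 16 2006 2:00 AM, May 16 2006 6:00 AM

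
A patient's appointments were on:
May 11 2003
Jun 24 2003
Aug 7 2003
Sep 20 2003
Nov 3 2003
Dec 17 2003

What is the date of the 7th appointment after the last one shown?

Every event comes 44 days after the last (44, 44, 44, 44, 44).
Dec 17 2003 + 44 days = Jan 30 2004.
Jan 30 2004 + 44 days = Mar 14 2004.
Mar 14 2004 + 44 days = Apr 27 2004.
Apr 27 2004 + 44 days = Jun 10 2004.
Jun 10 2004 + 44 days = Jul 24 2004.
Jul 24 2004 + 44 days = Sep 6 2004.
Sep 6 2004 + 44 days = Oct 20 2004.

Oct 20 2004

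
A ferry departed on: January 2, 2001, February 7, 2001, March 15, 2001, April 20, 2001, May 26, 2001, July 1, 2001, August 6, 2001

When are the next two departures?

September 11, 2001; October 17, 2001

The spacing is 36, 36, 36, 36, 36, 36 days — always 36 days.
August 6, 2001 + 36 days = September 11, 2001.
September 11, 2001 + 36 days = October 17, 2001.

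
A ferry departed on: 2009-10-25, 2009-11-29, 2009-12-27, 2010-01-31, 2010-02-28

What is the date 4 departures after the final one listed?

All Sundays; the gaps (35, 28, 35, 28) vary with month length.
This is the last Sunday of each month.
Last Sunday of March 2010: 2010-03-28.
April 2010 ends with Sunday 2010-04-25.
May 2010 ends with Sunday 2010-05-30.
June 2010 ends with Sunday 2010-06-27.

2010-06-27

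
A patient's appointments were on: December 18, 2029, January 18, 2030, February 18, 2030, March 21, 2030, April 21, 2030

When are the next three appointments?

May 22, 2030; June 22, 2030; July 23, 2030

Every event comes 31 days after the last (31, 31, 31, 31).
April 21, 2030 + 31 days = May 22, 2030.
May 22, 2030 + 31 days = June 22, 2030.
June 22, 2030 + 31 days = July 23, 2030.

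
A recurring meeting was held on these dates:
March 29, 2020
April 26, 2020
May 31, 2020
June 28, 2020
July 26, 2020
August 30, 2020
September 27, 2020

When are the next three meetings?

All Sundays; the gaps (28, 35, 28, 28, 35, 28) vary with month length.
This is the last Sunday of each month.
Last Sunday of October 2020: October 25, 2020.
Last Sunday of November 2020: November 29, 2020.
December 2020 ends with Sunday December 27, 2020.

October 25, 2020; November 29, 2020; December 27, 2020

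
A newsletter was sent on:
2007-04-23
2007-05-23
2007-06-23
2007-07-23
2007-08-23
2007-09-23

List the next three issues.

2007-10-23, 2007-11-23, 2007-12-23

Each date is the 23rd; the gaps (30, 31, 30, 31, 31) track the month lengths.
The rule is the 23rd of each month.
Next: October 2007 → 2007-10-23.
November 2007: 2007-11-23.
Next: December 2007 → 2007-12-23.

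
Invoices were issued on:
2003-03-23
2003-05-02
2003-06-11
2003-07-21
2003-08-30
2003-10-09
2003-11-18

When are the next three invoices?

2003-12-28, 2004-02-06, 2004-03-17

The spacing is 40, 40, 40, 40, 40, 40 days — always 40 days.
2003-11-18 + 40 days = 2003-12-28.
2003-12-28 + 40 days = 2004-02-06.
2004-02-06 + 40 days = 2004-03-17.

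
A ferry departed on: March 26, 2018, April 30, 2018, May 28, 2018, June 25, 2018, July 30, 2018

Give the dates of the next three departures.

August 27, 2018; September 24, 2018; October 29, 2018

All Mondays; the gaps (35, 28, 28, 35) vary with month length.
This is the last Monday of each month.
August 2018 ends with Monday August 27, 2018.
September 2018 ends with Monday September 24, 2018.
October 2018 ends with Monday October 29, 2018.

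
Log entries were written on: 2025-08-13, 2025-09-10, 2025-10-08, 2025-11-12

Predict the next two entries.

2025-12-10, 2026-01-14

These are Wednesdays at 28- or 35-day spacing (28, 28, 35).
The pattern: 2nd Wednesday of the month.
2nd Wednesday of December 2025: 2025-12-10.
January 2026 — 2nd Wednesday is 2026-01-14.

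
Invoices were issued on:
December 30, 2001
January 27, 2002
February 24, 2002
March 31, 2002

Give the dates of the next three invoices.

Every date is a Sunday; gaps 28, 28, 35 days.
Each is the last Sunday of its month (at least one falls on the 29th or later, ruling out '4th Sunday').
Last Sunday of April 2002: April 28, 2002.
May 2002 ends with Sunday May 26, 2002.
June 2002 ends with Sunday June 30, 2002.

April 28, 2002; May 26, 2002; June 30, 2002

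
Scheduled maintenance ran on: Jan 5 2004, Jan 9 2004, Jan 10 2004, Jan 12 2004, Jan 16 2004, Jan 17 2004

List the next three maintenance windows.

Jan 19 2004, Jan 23 2004, Jan 24 2004

Every event lands on a Monday or Friday or Saturday (gaps cycle 4, 1, 2, 4, 1).
So the schedule is: every Monday, Friday and Saturday.
Next Monday: Jan 19 2004.
Next Friday: Jan 23 2004.
The following Saturday is Jan 24 2004.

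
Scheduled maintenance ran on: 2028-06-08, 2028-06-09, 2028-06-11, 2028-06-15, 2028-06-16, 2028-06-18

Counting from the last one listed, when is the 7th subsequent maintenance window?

2028-07-06

Every event lands on a Thursday or Friday or Sunday (gaps cycle 1, 2, 4, 1, 2).
So the schedule is: every Thursday, Friday and Sunday.
The following Thursday is 2028-06-22.
The following Friday is 2028-06-23.
Next Sunday: 2028-06-25.
Next Thursday: 2028-06-29.
Next Friday: 2028-06-30.
The following Sunday is 2028-07-02.
Next Thursday: 2028-07-06.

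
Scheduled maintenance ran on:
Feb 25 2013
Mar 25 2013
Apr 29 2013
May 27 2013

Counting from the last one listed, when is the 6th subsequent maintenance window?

These are Mondays with 28, 35, 28-day gaps.
Each is the final Monday of its month — Apr 29 2013 is past the 28th, so '4th Monday' doesn't fit.
June 2013 ends with Monday Jun 24 2013.
July 2013 ends with Monday Jul 29 2013.
August 2013 ends with Monday Aug 26 2013.
Last Monday of September 2013: Sep 30 2013.
Last Monday of October 2013: Oct 28 2013.
November 2013 ends with Monday Nov 25 2013.

Nov 25 2013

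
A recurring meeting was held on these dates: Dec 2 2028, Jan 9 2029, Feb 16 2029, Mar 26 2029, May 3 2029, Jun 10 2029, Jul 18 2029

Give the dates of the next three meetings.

Aug 25 2029, Oct 2 2029, Nov 9 2029

The spacing is 38, 38, 38, 38, 38, 38 days — always 38 days.
Jul 18 2029 + 38 days = Aug 25 2029.
Aug 25 2029 + 38 days = Oct 2 2029.
Oct 2 2029 + 38 days = Nov 9 2029.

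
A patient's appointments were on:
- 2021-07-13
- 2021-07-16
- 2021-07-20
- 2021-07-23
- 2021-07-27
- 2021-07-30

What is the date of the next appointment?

2021-08-03

Gaps: 3, 4, 3, 4, 3 days — not constant, but cyclic with period 2.
The events fall on every Tuesday and Friday.
Next Tuesday: 2021-08-03.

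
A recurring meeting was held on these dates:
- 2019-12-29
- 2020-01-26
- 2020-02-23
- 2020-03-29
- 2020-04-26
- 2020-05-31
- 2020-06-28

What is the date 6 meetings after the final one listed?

These are Sundays with 28, 28, 35, 28, 35, 28-day gaps.
Each is the final Sunday of its month — 2019-12-29 is past the 28th, so '4th Sunday' doesn't fit.
Last Sunday of July 2020: 2020-07-26.
Last Sunday of August 2020: 2020-08-30.
September 2020 ends with Sunday 2020-09-27.
Last Sunday of October 2020: 2020-10-25.
November 2020 ends with Sunday 2020-11-29.
Last Sunday of December 2020: 2020-12-27.

2020-12-27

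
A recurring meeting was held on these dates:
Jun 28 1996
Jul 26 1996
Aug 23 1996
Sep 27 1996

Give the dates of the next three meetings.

Oct 25 1996, Nov 22 1996, Dec 27 1996

These are Fridays at 28- or 35-day spacing (28, 28, 35).
The pattern: 4th Friday of the month.
October 1996 — 4th Friday is Oct 25 1996.
November 1996 — 4th Friday is Nov 22 1996.
4th Friday of December 1996: Dec 27 1996.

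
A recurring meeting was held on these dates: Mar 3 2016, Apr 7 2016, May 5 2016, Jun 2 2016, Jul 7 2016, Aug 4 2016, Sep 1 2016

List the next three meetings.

These are Thursdays at 28- or 35-day spacing (35, 28, 28, 35, 28, 28).
The pattern: 1st Thursday of the month.
1st Thursday of October 2016: Oct 6 2016.
November 2016 — 1st Thursday is Nov 3 2016.
1st Thursday of December 2016: Dec 1 2016.

Oct 6 2016, Nov 3 2016, Dec 1 2016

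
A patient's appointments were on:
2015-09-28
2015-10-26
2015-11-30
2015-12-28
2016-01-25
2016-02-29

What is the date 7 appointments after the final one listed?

Every date is a Monday; gaps 28, 35, 28, 28, 35 days.
Each is the last Monday of its month (at least one falls on the 29th or later, ruling out '4th Monday').
March 2016 ends with Monday 2016-03-28.
April 2016 ends with Monday 2016-04-25.
May 2016 ends with Monday 2016-05-30.
June 2016 ends with Monday 2016-06-27.
Last Monday of July 2016: 2016-07-25.
Last Monday of August 2016: 2016-08-29.
September 2016 ends with Monday 2016-09-26.

2016-09-26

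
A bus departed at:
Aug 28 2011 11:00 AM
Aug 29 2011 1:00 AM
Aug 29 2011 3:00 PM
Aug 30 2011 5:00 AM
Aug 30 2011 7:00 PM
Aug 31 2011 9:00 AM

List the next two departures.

Aug 31 2011 11:00 PM, Sep 1 2011 1:00 PM

The interval is a steady 14 hours (14, 14, 14, 14, 14).
Aug 31 2011 9:00 AM + 14 h = Aug 31 2011 11:00 PM.
Aug 31 2011 11:00 PM + 14 h = Sep 1 2011 1:00 PM.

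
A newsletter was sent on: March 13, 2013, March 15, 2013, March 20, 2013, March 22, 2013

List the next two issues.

Gaps: 2, 5, 2 days — not constant, but cyclic with period 2.
The events fall on every Wednesday and Friday.
Next Wednesday: March 27, 2013.
The following Friday is March 29, 2013.

March 27, 2013; March 29, 2013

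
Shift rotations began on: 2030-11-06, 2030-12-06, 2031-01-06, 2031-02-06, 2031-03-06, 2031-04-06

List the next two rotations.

The day-of-month is always 6 (30, 31, 31, 28, 31 days between events).
So this recurs on the 6th of each month.
Next: May 2031 → 2031-05-06.
June 2031: 2031-06-06.

2031-05-06, 2031-06-06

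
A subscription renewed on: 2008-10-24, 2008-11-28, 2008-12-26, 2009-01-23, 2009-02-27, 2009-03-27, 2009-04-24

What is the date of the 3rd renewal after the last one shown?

2009-07-24

All dates are Fridays, 35, 28, 28, 35, 28, 28 days apart.
Specifically, the 4th Friday of each month.
4th Friday of May 2009: 2009-05-22.
June 2009 — 4th Friday is 2009-06-26.
4th Friday of July 2009: 2009-07-24.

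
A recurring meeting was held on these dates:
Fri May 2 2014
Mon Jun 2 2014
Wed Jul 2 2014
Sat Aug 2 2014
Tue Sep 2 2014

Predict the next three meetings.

Gaps: 31, 30, 31, 31 days — not constant. Every event is on the 2nd of the month.
Pattern: the 2nd of each month.
Next: October 2014 → Thu Oct 2 2014.
November 2014: Sun Nov 2 2014.
December 2014: Tue Dec 2 2014.

Thu Oct 2 2014, Sun Nov 2 2014, Tue Dec 2 2014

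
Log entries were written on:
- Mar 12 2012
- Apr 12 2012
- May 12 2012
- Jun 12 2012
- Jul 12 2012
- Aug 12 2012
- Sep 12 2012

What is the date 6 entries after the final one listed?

Each date is the 12th; the gaps (31, 30, 31, 30, 31, 31) track the month lengths.
The rule is the 12th of each month.
Next: October 2012 → Oct 12 2012.
Next: November 2012 → Nov 12 2012.
Next: December 2012 → Dec 12 2012.
January 2013: Jan 12 2013.
Next: February 2013 → Feb 12 2013.
March 2013: Mar 12 2013.

Mar 12 2013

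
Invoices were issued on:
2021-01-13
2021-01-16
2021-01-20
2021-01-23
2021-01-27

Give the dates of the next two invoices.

The gap pattern 3, 4, 3, 4 repeats every 2 events.
These are the Wednesdays and Saturdays of each week.
The following Saturday is 2021-01-30.
The following Wednesday is 2021-02-03.

2021-01-30, 2021-02-03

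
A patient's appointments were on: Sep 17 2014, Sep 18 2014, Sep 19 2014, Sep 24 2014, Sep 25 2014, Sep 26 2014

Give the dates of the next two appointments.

Oct 1 2014, Oct 2 2014

Gaps: 1, 1, 5, 1, 1 days — not constant, but cyclic with period 3.
The events fall on every Wednesday, Thursday and Friday.
The following Wednesday is Oct 1 2014.
Next Thursday: Oct 2 2014.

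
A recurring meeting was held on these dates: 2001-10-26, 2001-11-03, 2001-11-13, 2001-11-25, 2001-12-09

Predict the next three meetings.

Gaps: 8, 10, 12, 14 days — each gap is 2 larger than the previous one.
Next gap: 16 days. 2001-12-09 + 16 days = 2001-12-25.
Next gap: 18 days. 2001-12-25 + 18 days = 2002-01-12.
Next gap: 20 days. 2002-01-12 + 20 days = 2002-02-01.

2001-12-25, 2002-01-12, 2002-02-01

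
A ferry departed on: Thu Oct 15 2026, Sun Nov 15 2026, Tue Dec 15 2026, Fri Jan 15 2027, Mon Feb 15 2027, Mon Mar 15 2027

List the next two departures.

Each date is the 15th; the gaps (31, 30, 31, 31, 28) track the month lengths.
The rule is the 15th of each month.
April 2027: Thu Apr 15 2027.
Next: May 2027 → Sat May 15 2027.

Thu Apr 15 2027, Sat May 15 2027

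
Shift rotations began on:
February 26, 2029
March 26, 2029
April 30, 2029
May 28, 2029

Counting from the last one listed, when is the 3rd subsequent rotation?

All Mondays; the gaps (28, 35, 28) vary with month length.
This is the last Monday of each month.
Last Monday of June 2029: June 25, 2029.
Last Monday of July 2029: July 30, 2029.
Last Monday of August 2029: August 27, 2029.

August 27, 2029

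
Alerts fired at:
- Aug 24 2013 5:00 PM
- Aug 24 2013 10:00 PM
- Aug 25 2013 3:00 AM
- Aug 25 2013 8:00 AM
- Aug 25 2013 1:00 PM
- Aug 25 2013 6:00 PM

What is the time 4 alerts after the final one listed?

Aug 26 2013 2:00 PM

Spacing: 5, 5, 5, 5, 5 h — constant 5 h.
Aug 25 2013 6:00 PM + 5 h = Aug 25 2013 11:00 PM.
Aug 25 2013 11:00 PM + 5 h = Aug 26 2013 4:00 AM.
Aug 26 2013 4:00 AM + 5 h = Aug 26 2013 9:00 AM.
Aug 26 2013 9:00 AM + 5 h = Aug 26 2013 2:00 PM.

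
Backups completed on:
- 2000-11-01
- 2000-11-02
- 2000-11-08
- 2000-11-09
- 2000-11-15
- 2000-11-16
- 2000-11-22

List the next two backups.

Every event lands on a Wednesday or Thursday (gaps cycle 1, 6, 1, 6, 1, 6).
So the schedule is: every Wednesday and Thursday.
The following Thursday is 2000-11-23.
Next Wednesday: 2000-11-29.

2000-11-23, 2000-11-29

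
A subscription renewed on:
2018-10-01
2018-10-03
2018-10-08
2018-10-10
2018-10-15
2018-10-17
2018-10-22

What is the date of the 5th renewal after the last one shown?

2018-11-07

Every event lands on a Monday or Wednesday (gaps cycle 2, 5, 2, 5, 2, 5).
So the schedule is: every Monday and Wednesday.
The following Wednesday is 2018-10-24.
Next Monday: 2018-10-29.
The following Wednesday is 2018-10-31.
The following Monday is 2018-11-05.
Next Wednesday: 2018-11-07.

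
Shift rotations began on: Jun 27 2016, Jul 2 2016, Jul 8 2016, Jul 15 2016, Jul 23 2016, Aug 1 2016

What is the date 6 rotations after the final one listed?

The spacing grows by 1 each time: 5, 6, 7, 8, 9 days.
Next gap: 10 days. Aug 1 2016 + 10 days = Aug 11 2016.
Next gap: 11 days. Aug 11 2016 + 11 days = Aug 22 2016.
Next gap: 12 days. Aug 22 2016 + 12 days = Sep 3 2016.
Next gap: 13 days. Sep 3 2016 + 13 days = Sep 16 2016.
Next gap: 14 days. Sep 16 2016 + 14 days = Sep 30 2016.
Next gap: 15 days. Sep 30 2016 + 15 days = Oct 15 2016.

Oct 15 2016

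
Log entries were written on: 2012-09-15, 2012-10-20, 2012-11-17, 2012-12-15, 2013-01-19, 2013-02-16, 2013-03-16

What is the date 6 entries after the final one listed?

These are Saturdays at 28- or 35-day spacing (35, 28, 28, 35, 28, 28).
The pattern: 3rd Saturday of the month.
3rd Saturday of April 2013: 2013-04-20.
3rd Saturday of May 2013: 2013-05-18.
3rd Saturday of June 2013: 2013-06-15.
3rd Saturday of July 2013: 2013-07-20.
August 2013 — 3rd Saturday is 2013-08-17.
3rd Saturday of September 2013: 2013-09-21.

2013-09-21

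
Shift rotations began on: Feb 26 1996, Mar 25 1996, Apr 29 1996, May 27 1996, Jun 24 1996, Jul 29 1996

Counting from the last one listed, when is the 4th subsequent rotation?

Nov 25 1996

These are Mondays with 28, 35, 28, 28, 35-day gaps.
Each is the final Monday of its month — Apr 29 1996 is past the 28th, so '4th Monday' doesn't fit.
Last Monday of August 1996: Aug 26 1996.
Last Monday of September 1996: Sep 30 1996.
Last Monday of October 1996: Oct 28 1996.
November 1996 ends with Monday Nov 25 1996.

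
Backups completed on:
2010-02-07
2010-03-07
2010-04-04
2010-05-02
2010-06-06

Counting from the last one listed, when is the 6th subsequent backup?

2010-12-05

These are Sundays at 28- or 35-day spacing (28, 28, 28, 35).
The pattern: 1st Sunday of the month.
1st Sunday of July 2010: 2010-07-04.
August 2010 — 1st Sunday is 2010-08-01.
1st Sunday of September 2010: 2010-09-05.
1st Sunday of October 2010: 2010-10-03.
November 2010 — 1st Sunday is 2010-11-07.
1st Sunday of December 2010: 2010-12-05.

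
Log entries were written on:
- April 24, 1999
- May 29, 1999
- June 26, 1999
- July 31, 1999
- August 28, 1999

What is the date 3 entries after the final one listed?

These are Saturdays with 35, 28, 35, 28-day gaps.
Each is the final Saturday of its month — May 29, 1999 is past the 28th, so '4th Saturday' doesn't fit.
September 1999 ends with Saturday September 25, 1999.
Last Saturday of October 1999: October 30, 1999.
Last Saturday of November 1999: November 27, 1999.

November 27, 1999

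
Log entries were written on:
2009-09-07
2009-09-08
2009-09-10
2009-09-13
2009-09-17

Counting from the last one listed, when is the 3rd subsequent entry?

Gaps: 1, 2, 3, 4 days — each gap is 1 larger than the previous one.
Next gap: 5 days. 2009-09-17 + 5 days = 2009-09-22.
Next gap: 6 days. 2009-09-22 + 6 days = 2009-09-28.
Next gap: 7 days. 2009-09-28 + 7 days = 2009-10-05.

2009-10-05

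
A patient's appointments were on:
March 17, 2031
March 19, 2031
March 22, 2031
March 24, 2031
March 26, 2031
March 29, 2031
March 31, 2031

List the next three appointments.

Every event lands on a Monday or Wednesday or Saturday (gaps cycle 2, 3, 2, 2, 3, 2).
So the schedule is: every Monday, Wednesday and Saturday.
Next Wednesday: April 2, 2031.
Next Saturday: April 5, 2031.
The following Monday is April 7, 2031.

April 2, 2031; April 5, 2031; April 7, 2031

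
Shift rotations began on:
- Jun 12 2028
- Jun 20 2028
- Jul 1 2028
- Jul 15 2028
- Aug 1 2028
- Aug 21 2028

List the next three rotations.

Sep 13 2028, Oct 9 2028, Nov 7 2028

Intervals are 8, 11, 14, 17, 20 days — an arithmetic progression with common difference 3.
Next gap: 23 days. Aug 21 2028 + 23 days = Sep 13 2028.
Next gap: 26 days. Sep 13 2028 + 26 days = Oct 9 2028.
Next gap: 29 days. Oct 9 2028 + 29 days = Nov 7 2028.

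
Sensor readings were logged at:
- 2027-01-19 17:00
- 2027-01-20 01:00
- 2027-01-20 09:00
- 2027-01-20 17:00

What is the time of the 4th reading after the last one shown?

The interval is a steady 8 hours (8, 8, 8).
2027-01-20 17:00 + 8 h = 2027-01-21 01:00.
2027-01-21 01:00 + 8 h = 2027-01-21 09:00.
2027-01-21 09:00 + 8 h = 2027-01-21 17:00.
2027-01-21 17:00 + 8 h = 2027-01-22 01:00.

2027-01-22 01:00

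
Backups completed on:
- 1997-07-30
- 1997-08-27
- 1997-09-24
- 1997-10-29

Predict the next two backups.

These are Wednesdays with 28, 28, 35-day gaps.
Each is the final Wednesday of its month — 1997-07-30 is past the 28th, so '4th Wednesday' doesn't fit.
Last Wednesday of November 1997: 1997-11-26.
December 1997 ends with Wednesday 1997-12-31.

1997-11-26, 1997-12-31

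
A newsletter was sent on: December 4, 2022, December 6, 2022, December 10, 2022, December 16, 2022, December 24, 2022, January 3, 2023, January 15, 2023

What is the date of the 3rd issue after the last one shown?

March 4, 2023

The spacing grows by 2 each time: 2, 4, 6, 8, 10, 12 days.
Next gap: 14 days. January 15, 2023 + 14 days = January 29, 2023.
Next gap: 16 days. January 29, 2023 + 16 days = February 14, 2023.
Next gap: 18 days. February 14, 2023 + 18 days = March 4, 2023.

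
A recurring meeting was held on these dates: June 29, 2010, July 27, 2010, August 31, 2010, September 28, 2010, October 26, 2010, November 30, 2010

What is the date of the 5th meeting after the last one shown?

April 26, 2011

These are Tuesdays with 28, 35, 28, 28, 35-day gaps.
Each is the final Tuesday of its month — June 29, 2010 is past the 28th, so '4th Tuesday' doesn't fit.
December 2010 ends with Tuesday December 28, 2010.
Last Tuesday of January 2011: January 25, 2011.
Last Tuesday of February 2011: February 22, 2011.
Last Tuesday of March 2011: March 29, 2011.
April 2011 ends with Tuesday April 26, 2011.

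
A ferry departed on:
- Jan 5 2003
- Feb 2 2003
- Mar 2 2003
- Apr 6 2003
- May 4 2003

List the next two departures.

Gaps: 28, 28, 35, 28 days — a mix of 28 and 35. Every date is a Sunday.
Each is the 1st Sunday of its month.
June 2003 — 1st Sunday is Jun 1 2003.
July 2003 — 1st Sunday is Jul 6 2003.

Jun 1 2003, Jul 6 2003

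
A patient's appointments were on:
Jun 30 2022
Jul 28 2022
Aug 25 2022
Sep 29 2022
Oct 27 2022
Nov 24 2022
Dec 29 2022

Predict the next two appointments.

Every date is a Thursday; gaps 28, 28, 35, 28, 28, 35 days.
Each is the last Thursday of its month (at least one falls on the 29th or later, ruling out '4th Thursday').
January 2023 ends with Thursday Jan 26 2023.
Last Thursday of February 2023: Feb 23 2023.

Jan 26 2023, Feb 23 2023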